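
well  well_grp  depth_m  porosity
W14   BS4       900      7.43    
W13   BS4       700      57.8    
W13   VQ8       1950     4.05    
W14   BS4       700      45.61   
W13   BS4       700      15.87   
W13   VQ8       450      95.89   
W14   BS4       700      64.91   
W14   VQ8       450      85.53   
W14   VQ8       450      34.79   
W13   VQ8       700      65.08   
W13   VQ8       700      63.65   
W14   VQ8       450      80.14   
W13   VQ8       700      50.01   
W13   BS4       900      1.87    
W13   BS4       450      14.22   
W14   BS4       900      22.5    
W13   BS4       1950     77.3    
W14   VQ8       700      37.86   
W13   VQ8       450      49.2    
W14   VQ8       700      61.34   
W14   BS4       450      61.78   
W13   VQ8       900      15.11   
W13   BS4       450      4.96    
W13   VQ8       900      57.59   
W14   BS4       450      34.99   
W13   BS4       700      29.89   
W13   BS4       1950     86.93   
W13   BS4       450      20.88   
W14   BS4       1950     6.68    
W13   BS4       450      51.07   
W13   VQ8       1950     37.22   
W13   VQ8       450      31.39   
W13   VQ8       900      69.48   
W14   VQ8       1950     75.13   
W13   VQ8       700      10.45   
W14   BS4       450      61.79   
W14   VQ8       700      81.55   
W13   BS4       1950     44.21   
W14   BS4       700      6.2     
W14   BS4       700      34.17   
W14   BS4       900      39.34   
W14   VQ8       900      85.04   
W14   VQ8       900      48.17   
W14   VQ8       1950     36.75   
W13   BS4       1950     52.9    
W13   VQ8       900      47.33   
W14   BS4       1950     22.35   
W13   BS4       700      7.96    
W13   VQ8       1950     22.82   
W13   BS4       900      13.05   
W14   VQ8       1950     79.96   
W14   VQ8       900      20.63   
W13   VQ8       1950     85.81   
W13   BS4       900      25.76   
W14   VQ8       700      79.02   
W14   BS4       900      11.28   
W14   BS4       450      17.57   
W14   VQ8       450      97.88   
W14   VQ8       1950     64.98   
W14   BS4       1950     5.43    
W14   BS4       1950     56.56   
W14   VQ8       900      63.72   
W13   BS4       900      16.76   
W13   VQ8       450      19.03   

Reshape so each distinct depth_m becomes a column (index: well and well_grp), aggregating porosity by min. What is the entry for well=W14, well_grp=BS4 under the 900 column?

7.43

Rows with well=W14, well_grp=BS4 and depth_m=900: porosity values are 7.43, 22.5, 39.34, 11.28.
min(7.43, 22.5, 39.34, 11.28) = 7.43.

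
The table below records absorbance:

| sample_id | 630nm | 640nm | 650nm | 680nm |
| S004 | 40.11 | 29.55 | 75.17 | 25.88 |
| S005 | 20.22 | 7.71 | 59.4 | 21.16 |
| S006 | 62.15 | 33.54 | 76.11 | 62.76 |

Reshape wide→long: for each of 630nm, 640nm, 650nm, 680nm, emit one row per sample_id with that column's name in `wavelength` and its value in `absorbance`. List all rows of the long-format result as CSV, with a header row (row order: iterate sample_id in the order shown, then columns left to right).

sample_id,wavelength,absorbance
S004,630nm,40.11
S004,640nm,29.55
S004,650nm,75.17
S004,680nm,25.88
S005,630nm,20.22
S005,640nm,7.71
S005,650nm,59.4
S005,680nm,21.16
S006,630nm,62.15
S006,640nm,33.54
S006,650nm,76.11
S006,680nm,62.76

Each (sample_id, column) pair becomes one row: 3 × 4 = 12 rows.
For example, (S004, 630nm) → absorbance=40.11.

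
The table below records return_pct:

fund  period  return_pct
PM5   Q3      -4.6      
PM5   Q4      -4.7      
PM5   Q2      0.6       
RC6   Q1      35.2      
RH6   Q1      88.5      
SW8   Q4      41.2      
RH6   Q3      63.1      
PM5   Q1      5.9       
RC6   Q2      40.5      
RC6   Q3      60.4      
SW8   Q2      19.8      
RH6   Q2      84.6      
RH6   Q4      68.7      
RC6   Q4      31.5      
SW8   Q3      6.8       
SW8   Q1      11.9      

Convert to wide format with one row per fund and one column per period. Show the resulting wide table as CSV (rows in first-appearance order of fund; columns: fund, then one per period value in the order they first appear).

fund,Q3,Q4,Q2,Q1
PM5,-4.6,-4.7,0.6,5.9
RC6,60.4,31.5,40.5,35.2
RH6,63.1,68.7,84.6,88.5
SW8,6.8,41.2,19.8,11.9

Columns: fund plus the 4 distinct period values (Q3, Q4, Q2, Q1).
For example, row PM5 column Q3 takes return_pct=-4.6 from the long row (PM5, Q3).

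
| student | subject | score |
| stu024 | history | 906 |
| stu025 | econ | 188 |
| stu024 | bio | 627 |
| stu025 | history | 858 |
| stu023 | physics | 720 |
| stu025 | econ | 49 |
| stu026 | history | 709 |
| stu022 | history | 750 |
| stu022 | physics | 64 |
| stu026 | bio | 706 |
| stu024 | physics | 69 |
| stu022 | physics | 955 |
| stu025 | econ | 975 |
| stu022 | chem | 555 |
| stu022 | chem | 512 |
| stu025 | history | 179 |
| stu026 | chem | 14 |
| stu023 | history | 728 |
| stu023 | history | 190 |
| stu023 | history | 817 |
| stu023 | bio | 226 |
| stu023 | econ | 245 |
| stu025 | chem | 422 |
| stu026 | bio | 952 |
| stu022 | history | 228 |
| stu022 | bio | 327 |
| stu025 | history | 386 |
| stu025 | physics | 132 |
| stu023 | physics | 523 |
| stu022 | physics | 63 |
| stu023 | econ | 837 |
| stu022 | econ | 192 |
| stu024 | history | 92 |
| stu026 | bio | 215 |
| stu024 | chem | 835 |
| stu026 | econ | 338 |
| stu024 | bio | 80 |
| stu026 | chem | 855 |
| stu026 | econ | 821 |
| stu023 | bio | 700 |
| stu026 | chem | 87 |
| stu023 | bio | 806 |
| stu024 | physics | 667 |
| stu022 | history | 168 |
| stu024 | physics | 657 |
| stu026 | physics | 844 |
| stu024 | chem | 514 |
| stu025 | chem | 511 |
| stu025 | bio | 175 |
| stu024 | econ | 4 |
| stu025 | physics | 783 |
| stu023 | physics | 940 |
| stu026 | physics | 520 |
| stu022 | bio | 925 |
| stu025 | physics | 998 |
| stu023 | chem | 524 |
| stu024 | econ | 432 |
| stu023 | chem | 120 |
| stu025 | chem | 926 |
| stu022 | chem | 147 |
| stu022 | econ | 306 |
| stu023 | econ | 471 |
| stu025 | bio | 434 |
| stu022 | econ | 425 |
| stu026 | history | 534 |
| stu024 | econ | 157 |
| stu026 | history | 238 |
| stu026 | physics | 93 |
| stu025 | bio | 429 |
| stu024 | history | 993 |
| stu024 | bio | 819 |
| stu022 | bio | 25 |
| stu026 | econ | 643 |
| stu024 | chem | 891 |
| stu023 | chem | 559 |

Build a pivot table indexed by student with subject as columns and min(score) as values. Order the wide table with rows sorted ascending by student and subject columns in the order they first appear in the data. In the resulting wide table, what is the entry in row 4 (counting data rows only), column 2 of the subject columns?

With rows sorted ascending by student, row 4 is student=stu025. subject columns in first-appearance order: history, econ, bio, physics, chem; column 2 is econ.
Long rows with student=stu025, subject=econ: min(188, 49, 975) = 49.

49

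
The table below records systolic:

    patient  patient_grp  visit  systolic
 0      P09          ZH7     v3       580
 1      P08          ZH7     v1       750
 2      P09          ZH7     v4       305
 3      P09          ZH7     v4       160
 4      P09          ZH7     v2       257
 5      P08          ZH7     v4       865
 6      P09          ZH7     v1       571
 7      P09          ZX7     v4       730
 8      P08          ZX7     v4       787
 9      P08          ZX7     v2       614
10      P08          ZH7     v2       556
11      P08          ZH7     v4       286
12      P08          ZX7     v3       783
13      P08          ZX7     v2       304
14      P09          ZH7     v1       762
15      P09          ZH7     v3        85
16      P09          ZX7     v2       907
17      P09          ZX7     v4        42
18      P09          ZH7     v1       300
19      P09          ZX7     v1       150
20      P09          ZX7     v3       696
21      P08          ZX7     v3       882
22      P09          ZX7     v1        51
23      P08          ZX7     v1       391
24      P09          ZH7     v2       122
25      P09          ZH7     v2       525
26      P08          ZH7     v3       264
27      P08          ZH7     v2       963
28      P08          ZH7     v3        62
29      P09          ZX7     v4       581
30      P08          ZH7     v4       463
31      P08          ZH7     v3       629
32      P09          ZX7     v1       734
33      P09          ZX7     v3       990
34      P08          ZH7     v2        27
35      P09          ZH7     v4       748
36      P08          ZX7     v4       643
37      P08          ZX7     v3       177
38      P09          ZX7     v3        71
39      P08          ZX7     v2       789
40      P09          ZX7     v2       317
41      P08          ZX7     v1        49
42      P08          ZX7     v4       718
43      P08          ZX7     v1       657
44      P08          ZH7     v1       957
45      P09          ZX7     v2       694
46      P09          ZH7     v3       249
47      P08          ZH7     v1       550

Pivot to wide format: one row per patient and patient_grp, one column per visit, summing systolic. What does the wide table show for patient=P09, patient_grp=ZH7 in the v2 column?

904

Rows with patient=P09, patient_grp=ZH7 and visit=v2: systolic values are 257, 122, 525.
257 + 122 + 525 = 904.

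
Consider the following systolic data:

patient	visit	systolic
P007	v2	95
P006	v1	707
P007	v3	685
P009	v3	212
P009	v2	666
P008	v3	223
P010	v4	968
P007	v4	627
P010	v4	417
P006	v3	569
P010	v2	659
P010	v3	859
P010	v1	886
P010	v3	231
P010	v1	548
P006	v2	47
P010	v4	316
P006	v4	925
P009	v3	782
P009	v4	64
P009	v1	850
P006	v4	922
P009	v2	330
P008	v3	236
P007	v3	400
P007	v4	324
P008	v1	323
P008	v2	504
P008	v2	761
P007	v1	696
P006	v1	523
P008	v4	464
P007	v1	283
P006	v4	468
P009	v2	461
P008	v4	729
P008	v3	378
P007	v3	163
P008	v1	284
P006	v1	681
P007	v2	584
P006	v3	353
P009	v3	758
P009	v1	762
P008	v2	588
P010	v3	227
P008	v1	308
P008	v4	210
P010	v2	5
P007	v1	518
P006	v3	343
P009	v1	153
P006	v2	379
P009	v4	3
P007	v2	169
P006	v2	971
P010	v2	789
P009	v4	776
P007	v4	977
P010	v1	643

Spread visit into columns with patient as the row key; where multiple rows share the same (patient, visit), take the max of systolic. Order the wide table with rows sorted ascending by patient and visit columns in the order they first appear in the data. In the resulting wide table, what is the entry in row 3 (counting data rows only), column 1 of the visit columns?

761

With rows sorted ascending by patient, row 3 is patient=P008. visit columns in first-appearance order: v2, v1, v3, v4; column 1 is v2.
Long rows with patient=P008, visit=v2: max(504, 761, 588) = 761.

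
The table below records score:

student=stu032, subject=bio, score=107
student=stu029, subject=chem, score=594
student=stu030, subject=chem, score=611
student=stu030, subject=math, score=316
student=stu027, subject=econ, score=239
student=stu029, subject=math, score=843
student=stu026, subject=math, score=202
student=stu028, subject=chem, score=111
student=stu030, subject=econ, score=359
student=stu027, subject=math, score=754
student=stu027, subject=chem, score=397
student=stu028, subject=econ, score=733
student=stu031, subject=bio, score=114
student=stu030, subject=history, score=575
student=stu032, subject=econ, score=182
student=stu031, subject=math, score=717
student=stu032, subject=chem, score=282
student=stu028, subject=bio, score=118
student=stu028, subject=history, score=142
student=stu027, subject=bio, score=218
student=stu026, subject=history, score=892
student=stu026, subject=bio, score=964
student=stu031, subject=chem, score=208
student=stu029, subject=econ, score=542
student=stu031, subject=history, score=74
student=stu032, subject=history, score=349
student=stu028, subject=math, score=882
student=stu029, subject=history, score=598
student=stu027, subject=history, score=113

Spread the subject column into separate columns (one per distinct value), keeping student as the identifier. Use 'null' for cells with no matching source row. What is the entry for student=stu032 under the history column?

349

The long row with student=stu032, subject=history has score=349.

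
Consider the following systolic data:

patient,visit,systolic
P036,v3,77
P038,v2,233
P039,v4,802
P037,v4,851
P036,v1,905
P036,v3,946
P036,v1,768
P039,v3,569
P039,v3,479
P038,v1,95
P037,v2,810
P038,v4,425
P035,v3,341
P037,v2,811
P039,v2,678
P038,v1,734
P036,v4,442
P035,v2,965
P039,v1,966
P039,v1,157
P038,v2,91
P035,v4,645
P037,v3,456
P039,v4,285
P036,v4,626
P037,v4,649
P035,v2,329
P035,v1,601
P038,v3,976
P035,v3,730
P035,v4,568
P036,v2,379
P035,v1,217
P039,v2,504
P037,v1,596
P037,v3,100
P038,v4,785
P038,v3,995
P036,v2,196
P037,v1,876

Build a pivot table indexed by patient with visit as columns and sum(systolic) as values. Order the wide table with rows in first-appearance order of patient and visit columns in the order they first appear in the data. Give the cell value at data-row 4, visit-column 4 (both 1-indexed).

1472

With rows in first-appearance order of patient, row 4 is patient=P037. visit columns in first-appearance order: v3, v2, v4, v1; column 4 is v1.
Long rows with patient=P037, visit=v1: 596 + 876 = 1472.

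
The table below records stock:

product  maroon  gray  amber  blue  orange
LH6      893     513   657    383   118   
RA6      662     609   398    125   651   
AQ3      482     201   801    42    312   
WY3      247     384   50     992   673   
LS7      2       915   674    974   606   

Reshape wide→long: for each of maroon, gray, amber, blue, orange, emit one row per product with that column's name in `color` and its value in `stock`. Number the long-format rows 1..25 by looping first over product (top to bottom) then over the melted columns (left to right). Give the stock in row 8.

398

25 rows total (5 × 5). Row 8: index ⌊(8-1)/5⌋ = 1 into product → RA6; (8-1) mod 5 = 2 into the melted columns → amber.
So row 8 is (RA6, amber, 398); stock = 398.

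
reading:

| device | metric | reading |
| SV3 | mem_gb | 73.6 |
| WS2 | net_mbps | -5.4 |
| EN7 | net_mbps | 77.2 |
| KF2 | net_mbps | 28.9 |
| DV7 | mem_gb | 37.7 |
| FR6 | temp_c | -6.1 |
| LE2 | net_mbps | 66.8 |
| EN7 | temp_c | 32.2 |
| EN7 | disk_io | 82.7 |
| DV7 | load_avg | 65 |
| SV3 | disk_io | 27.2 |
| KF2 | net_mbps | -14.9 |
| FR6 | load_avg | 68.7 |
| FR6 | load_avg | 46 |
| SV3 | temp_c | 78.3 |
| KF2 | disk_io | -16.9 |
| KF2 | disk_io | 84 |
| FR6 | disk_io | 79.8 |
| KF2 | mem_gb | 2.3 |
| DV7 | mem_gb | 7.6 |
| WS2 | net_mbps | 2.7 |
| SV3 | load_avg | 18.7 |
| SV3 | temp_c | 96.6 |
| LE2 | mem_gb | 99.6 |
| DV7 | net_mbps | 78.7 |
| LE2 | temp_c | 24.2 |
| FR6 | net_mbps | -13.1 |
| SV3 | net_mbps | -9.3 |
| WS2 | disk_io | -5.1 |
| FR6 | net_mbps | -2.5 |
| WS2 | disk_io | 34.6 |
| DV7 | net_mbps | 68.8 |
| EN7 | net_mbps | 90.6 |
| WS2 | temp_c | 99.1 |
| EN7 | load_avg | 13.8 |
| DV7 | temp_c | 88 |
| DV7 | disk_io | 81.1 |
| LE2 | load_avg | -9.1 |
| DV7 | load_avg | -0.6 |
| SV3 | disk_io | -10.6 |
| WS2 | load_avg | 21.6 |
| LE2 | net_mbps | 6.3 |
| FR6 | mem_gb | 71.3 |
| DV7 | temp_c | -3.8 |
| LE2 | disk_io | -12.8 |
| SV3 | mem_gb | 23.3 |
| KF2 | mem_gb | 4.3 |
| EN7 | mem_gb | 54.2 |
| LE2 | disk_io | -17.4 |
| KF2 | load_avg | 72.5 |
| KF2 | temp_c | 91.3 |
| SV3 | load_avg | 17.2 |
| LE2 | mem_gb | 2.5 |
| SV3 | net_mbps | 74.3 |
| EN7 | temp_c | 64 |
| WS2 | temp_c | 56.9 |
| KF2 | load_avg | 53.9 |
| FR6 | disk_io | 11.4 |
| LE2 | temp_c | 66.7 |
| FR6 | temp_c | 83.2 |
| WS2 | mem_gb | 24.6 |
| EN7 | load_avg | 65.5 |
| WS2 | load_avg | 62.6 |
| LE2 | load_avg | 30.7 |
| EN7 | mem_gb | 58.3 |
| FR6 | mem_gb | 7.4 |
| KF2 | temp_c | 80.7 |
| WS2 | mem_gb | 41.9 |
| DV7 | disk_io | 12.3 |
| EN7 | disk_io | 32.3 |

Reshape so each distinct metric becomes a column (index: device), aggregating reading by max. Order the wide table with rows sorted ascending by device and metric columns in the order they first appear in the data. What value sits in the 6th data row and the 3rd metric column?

96.6

With rows sorted ascending by device, row 6 is device=SV3. metric columns in first-appearance order: mem_gb, net_mbps, temp_c, disk_io, load_avg; column 3 is temp_c.
Long rows with device=SV3, metric=temp_c: max(78.3, 96.6) = 96.6.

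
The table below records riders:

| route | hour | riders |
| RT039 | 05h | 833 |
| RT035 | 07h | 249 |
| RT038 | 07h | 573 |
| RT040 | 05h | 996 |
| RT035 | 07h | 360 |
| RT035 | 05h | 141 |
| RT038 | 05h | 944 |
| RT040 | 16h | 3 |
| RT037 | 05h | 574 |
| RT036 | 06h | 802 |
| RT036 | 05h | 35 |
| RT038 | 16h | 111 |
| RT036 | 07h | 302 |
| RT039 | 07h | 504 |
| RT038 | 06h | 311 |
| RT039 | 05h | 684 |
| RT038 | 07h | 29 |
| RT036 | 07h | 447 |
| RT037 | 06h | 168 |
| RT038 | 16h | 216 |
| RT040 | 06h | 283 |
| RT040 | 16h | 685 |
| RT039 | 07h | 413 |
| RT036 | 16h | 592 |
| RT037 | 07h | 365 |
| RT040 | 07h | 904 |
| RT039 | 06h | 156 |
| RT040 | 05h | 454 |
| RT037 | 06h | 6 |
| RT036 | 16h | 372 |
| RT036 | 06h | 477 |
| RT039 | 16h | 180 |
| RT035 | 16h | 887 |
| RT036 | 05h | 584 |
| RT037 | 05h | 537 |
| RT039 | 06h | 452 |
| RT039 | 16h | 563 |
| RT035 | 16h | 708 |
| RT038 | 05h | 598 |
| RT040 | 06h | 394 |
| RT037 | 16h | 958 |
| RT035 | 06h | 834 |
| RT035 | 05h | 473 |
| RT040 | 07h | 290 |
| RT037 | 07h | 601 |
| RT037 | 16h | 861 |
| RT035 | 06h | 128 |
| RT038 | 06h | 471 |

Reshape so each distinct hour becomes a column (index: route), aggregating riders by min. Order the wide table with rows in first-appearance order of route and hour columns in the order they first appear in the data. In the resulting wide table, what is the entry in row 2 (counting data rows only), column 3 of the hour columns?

708

With rows in first-appearance order of route, row 2 is route=RT035. hour columns in first-appearance order: 05h, 07h, 16h, 06h; column 3 is 16h.
Long rows with route=RT035, hour=16h: min(887, 708) = 708.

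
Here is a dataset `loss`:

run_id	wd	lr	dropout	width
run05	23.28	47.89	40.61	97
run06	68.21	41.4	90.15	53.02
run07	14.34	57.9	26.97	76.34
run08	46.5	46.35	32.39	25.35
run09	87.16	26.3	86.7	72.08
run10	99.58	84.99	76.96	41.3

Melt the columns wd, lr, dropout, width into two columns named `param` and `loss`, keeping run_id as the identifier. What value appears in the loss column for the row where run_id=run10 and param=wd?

99.58

Unpivoting turns each (run_id, wide-column) pair into one long row.
The wide cell at row run10, column wd holds 99.58, so the long row (run10, wd) has loss=99.58.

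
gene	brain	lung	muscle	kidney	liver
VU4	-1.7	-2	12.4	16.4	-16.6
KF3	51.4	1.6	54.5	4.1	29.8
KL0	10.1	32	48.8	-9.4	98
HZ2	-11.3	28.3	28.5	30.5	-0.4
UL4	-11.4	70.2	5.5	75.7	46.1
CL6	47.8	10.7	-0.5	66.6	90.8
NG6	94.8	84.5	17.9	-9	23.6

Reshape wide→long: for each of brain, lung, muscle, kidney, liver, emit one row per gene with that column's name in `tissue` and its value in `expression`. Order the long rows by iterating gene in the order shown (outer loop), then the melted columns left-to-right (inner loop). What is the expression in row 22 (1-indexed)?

35 rows total (7 × 5). Row 22: index ⌊(22-1)/5⌋ = 4 into gene → UL4; (22-1) mod 5 = 1 into the melted columns → lung.
So row 22 is (UL4, lung, 70.2); expression = 70.2.

70.2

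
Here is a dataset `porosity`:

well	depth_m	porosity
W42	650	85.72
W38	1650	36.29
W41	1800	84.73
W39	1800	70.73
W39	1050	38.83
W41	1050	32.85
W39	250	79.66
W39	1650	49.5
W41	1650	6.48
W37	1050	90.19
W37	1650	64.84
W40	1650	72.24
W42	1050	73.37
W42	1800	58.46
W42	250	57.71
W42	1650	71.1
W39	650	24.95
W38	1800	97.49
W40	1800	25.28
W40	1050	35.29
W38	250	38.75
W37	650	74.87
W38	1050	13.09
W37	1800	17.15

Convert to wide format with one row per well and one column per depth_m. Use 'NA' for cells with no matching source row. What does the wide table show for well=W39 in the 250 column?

The long row with well=W39, depth_m=250 has porosity=79.66.

79.66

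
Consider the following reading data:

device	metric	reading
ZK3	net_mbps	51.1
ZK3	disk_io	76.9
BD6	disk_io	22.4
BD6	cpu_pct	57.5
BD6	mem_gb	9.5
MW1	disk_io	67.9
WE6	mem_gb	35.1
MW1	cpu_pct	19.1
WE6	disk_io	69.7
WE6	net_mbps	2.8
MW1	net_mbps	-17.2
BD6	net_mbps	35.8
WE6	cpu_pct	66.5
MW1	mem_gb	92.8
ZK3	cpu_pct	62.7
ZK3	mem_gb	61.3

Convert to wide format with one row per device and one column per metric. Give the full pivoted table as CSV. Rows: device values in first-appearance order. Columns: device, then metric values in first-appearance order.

device,net_mbps,disk_io,cpu_pct,mem_gb
ZK3,51.1,76.9,62.7,61.3
BD6,35.8,22.4,57.5,9.5
MW1,-17.2,67.9,19.1,92.8
WE6,2.8,69.7,66.5,35.1

Columns: device plus the 4 distinct metric values (net_mbps, disk_io, cpu_pct, mem_gb).
For example, row ZK3 column net_mbps takes reading=51.1 from the long row (ZK3, net_mbps).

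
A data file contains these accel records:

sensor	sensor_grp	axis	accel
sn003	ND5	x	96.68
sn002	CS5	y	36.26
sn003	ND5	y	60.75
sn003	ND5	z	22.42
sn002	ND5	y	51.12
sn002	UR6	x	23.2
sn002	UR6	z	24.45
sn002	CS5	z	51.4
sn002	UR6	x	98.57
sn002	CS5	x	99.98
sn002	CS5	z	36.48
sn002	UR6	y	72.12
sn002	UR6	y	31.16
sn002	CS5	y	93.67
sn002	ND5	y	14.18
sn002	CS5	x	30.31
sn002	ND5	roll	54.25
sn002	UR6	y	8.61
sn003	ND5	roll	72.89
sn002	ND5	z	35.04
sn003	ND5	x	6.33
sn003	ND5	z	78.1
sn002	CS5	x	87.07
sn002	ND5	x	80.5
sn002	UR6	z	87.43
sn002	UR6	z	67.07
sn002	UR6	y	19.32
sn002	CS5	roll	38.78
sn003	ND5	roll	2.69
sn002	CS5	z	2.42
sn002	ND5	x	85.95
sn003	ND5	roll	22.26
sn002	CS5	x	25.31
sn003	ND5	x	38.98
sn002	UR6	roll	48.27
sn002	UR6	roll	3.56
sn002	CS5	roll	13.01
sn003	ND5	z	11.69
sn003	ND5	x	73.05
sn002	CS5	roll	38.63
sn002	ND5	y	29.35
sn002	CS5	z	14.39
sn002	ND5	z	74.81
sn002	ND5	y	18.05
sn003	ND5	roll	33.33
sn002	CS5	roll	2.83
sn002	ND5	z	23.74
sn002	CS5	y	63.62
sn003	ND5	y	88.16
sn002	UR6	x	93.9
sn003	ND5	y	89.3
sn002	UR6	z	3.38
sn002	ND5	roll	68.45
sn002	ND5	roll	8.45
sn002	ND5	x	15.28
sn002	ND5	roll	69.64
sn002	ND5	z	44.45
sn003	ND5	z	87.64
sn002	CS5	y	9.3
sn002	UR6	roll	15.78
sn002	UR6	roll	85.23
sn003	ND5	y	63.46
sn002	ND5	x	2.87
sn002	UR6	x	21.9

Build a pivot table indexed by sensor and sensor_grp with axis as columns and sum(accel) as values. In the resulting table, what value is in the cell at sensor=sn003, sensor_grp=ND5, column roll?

Rows with sensor=sn003, sensor_grp=ND5 and axis=roll: accel values are 72.89, 2.69, 22.26, 33.33.
72.89 + 2.69 + 22.26 + 33.33 = 131.17.

131.17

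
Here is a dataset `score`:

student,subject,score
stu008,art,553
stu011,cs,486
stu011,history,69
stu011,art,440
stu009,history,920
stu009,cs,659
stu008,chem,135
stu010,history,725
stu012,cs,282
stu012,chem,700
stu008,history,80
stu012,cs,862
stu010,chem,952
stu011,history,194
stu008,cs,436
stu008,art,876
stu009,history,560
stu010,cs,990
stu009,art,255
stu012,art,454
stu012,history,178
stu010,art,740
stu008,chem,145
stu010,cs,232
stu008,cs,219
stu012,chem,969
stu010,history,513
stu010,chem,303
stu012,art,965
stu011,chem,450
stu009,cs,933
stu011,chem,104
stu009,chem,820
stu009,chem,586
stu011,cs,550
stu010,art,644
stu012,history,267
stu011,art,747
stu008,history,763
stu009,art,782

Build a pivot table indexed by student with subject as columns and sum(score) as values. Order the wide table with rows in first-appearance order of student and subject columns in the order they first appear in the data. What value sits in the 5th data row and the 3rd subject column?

With rows in first-appearance order of student, row 5 is student=stu012. subject columns in first-appearance order: art, cs, history, chem; column 3 is history.
Long rows with student=stu012, subject=history: 178 + 267 = 445.

445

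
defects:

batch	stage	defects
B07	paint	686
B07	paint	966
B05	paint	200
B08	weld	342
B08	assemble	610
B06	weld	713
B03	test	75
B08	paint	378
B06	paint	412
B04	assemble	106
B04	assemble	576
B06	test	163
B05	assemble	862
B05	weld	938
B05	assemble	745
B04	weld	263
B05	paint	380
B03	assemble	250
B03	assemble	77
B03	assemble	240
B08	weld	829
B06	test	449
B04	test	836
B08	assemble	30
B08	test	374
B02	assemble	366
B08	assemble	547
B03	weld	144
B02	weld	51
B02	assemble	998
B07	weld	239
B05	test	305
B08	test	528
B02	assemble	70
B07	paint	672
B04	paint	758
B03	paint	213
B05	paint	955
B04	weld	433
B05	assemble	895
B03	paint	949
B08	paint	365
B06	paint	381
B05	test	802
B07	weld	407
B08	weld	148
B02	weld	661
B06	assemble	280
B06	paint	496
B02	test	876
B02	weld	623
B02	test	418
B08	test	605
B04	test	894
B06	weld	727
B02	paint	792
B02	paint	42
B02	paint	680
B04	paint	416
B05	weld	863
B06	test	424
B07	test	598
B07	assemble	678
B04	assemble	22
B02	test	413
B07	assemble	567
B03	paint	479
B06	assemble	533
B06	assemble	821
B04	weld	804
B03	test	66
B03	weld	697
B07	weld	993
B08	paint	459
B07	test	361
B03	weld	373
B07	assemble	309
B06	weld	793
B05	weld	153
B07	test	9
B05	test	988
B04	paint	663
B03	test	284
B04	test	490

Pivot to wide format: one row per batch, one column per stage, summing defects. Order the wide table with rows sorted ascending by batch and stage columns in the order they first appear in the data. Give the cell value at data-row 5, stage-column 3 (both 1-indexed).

With rows sorted ascending by batch, row 5 is batch=B06. stage columns in first-appearance order: paint, weld, assemble, test; column 3 is assemble.
Long rows with batch=B06, stage=assemble: 280 + 533 + 821 = 1634.

1634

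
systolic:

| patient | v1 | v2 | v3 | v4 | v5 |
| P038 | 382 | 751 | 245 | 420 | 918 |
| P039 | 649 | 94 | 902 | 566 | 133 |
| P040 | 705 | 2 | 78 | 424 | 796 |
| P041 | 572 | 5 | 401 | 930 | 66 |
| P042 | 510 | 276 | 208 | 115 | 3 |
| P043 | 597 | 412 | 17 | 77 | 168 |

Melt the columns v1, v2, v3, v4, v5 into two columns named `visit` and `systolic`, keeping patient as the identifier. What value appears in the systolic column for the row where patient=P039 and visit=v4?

566

Unpivoting turns each (patient, wide-column) pair into one long row.
The wide cell at row P039, column v4 holds 566, so the long row (P039, v4) has systolic=566.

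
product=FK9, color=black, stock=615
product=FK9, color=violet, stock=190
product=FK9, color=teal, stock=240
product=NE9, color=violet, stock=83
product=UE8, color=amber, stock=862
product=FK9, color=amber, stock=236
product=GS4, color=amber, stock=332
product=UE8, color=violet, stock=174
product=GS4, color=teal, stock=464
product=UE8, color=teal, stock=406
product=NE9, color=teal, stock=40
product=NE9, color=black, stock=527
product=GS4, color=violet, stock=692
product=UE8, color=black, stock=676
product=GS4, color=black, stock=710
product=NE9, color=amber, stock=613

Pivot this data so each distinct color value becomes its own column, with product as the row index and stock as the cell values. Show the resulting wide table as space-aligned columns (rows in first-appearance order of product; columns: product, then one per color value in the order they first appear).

product  black  violet  teal  amber
FK9      615    190     240   236  
NE9      527    83      40    613  
UE8      676    174     406   862  
GS4      710    692     464   332  

Columns: product plus the 4 distinct color values (black, violet, teal, amber).
For example, row FK9 column black takes stock=615 from the long row (FK9, black).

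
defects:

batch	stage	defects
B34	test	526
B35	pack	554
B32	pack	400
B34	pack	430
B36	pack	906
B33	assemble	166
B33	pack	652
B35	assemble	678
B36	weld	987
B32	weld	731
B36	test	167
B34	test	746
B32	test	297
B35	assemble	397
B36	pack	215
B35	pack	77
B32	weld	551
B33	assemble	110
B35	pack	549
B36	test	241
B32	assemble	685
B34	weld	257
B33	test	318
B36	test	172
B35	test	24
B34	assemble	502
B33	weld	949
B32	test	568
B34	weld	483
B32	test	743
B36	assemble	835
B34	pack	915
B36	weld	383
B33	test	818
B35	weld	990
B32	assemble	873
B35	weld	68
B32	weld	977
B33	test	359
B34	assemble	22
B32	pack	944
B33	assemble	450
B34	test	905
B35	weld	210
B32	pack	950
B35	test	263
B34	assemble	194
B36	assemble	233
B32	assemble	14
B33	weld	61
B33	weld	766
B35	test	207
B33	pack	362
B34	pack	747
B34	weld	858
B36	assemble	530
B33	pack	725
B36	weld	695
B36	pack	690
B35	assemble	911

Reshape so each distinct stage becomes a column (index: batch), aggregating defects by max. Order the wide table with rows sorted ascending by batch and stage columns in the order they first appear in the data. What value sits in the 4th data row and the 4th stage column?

990

With rows sorted ascending by batch, row 4 is batch=B35. stage columns in first-appearance order: test, pack, assemble, weld; column 4 is weld.
Long rows with batch=B35, stage=weld: max(990, 68, 210) = 990.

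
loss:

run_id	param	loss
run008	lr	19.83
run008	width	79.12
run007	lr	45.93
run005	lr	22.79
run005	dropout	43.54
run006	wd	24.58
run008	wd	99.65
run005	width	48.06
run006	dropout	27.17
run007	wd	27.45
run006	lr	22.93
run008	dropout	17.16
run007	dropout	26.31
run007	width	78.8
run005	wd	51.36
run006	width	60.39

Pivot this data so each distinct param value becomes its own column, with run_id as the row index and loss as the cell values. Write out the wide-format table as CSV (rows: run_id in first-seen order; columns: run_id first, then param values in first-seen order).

Columns: run_id plus the 4 distinct param values (lr, width, dropout, wd).
For example, row run008 column lr takes loss=19.83 from the long row (run008, lr).

run_id,lr,width,dropout,wd
run008,19.83,79.12,17.16,99.65
run007,45.93,78.8,26.31,27.45
run005,22.79,48.06,43.54,51.36
run006,22.93,60.39,27.17,24.58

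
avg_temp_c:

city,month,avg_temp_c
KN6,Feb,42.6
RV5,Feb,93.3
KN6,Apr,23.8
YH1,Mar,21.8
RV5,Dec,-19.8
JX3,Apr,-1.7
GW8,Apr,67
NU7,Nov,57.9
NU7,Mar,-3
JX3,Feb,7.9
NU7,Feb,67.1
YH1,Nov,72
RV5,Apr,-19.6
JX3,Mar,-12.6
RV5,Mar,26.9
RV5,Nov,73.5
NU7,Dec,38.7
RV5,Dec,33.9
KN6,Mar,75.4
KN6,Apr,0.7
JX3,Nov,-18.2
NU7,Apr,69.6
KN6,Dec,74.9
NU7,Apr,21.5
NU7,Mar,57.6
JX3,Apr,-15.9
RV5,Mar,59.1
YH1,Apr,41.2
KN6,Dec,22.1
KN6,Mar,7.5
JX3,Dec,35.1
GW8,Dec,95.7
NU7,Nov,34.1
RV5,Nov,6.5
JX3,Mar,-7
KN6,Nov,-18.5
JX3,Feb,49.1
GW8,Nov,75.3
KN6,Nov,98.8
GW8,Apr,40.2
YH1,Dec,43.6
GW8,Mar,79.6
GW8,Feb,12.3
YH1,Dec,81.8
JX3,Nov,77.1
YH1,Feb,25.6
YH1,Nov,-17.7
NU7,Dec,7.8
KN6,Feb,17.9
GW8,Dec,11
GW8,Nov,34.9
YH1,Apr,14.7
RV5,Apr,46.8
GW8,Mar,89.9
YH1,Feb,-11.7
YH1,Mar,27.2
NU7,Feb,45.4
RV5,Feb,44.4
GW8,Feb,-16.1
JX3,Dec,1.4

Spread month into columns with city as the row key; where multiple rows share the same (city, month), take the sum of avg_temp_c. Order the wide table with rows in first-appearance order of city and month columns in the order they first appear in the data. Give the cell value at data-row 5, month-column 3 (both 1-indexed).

With rows in first-appearance order of city, row 5 is city=GW8. month columns in first-appearance order: Feb, Apr, Mar, Dec, Nov; column 3 is Mar.
Long rows with city=GW8, month=Mar: 79.6 + 89.9 = 169.5.

169.5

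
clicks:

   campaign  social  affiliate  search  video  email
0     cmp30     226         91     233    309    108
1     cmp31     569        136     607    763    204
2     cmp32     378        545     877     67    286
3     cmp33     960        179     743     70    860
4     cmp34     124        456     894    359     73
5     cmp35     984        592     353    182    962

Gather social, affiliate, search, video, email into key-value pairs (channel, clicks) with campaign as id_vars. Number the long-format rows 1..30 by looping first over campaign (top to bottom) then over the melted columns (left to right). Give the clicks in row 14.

30 rows total (6 × 5). Row 14: index ⌊(14-1)/5⌋ = 2 into campaign → cmp32; (14-1) mod 5 = 3 into the melted columns → video.
So row 14 is (cmp32, video, 67); clicks = 67.

67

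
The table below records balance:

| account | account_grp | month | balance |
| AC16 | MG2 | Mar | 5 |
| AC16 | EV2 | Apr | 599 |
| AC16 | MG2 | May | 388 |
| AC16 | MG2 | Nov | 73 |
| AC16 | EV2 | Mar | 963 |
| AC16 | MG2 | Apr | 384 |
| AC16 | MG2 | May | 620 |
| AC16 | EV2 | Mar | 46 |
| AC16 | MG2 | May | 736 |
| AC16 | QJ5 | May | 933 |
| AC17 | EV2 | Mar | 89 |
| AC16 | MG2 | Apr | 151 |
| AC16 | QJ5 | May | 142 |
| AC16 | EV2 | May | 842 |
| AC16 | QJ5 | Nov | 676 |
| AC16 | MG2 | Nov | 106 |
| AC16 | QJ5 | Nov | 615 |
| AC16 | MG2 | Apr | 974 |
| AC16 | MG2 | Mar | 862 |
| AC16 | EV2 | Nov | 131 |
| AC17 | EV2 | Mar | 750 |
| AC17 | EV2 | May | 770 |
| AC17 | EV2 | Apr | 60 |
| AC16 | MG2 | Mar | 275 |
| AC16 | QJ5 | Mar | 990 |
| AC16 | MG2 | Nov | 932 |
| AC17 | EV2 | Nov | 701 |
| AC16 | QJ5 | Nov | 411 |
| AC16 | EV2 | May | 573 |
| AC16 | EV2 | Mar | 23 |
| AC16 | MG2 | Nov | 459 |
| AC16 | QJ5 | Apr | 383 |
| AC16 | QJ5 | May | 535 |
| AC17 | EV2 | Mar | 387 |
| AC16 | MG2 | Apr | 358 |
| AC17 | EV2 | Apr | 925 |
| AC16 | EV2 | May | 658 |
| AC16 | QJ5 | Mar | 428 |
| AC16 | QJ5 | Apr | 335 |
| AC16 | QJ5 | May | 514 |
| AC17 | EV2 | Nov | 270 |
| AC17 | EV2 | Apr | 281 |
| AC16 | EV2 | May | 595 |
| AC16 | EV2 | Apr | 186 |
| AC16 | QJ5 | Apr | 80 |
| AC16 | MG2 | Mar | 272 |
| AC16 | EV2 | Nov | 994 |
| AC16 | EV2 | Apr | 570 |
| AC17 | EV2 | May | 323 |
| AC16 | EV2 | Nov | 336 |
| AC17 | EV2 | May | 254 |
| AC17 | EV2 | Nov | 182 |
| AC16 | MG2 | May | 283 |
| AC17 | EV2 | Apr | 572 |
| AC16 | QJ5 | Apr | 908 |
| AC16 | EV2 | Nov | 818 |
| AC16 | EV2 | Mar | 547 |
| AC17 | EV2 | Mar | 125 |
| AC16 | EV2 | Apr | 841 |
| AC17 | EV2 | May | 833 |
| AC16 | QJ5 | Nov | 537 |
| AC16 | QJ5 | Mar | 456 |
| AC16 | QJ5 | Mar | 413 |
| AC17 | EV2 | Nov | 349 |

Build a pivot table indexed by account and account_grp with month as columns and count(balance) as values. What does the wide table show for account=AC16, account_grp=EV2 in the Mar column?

4

Rows with account=AC16, account_grp=EV2 and month=Mar: balance values are 963, 46, 23, 547.
4 rows match — count = 4.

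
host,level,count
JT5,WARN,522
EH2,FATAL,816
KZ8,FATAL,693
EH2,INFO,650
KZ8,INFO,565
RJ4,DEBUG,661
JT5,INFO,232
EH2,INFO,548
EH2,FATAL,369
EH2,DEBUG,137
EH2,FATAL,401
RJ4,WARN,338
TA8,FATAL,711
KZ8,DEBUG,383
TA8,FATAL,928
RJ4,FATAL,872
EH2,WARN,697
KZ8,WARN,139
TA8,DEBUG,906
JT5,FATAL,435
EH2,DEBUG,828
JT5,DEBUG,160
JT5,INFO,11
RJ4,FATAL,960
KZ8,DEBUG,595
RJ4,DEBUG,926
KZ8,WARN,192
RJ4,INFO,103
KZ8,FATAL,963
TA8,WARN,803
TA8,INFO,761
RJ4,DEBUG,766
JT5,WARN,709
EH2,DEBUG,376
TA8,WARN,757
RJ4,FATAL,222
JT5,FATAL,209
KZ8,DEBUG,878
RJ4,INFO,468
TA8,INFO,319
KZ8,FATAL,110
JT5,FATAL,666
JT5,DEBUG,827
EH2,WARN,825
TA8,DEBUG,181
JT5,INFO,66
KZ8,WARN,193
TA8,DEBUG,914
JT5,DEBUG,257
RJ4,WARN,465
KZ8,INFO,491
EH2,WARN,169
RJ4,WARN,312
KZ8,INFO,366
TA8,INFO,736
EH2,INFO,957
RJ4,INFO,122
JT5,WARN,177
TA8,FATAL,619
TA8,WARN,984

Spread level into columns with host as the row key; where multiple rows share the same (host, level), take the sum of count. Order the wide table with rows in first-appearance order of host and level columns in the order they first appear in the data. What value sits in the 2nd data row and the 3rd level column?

2155

With rows in first-appearance order of host, row 2 is host=EH2. level columns in first-appearance order: WARN, FATAL, INFO, DEBUG; column 3 is INFO.
Long rows with host=EH2, level=INFO: 650 + 548 + 957 = 2155.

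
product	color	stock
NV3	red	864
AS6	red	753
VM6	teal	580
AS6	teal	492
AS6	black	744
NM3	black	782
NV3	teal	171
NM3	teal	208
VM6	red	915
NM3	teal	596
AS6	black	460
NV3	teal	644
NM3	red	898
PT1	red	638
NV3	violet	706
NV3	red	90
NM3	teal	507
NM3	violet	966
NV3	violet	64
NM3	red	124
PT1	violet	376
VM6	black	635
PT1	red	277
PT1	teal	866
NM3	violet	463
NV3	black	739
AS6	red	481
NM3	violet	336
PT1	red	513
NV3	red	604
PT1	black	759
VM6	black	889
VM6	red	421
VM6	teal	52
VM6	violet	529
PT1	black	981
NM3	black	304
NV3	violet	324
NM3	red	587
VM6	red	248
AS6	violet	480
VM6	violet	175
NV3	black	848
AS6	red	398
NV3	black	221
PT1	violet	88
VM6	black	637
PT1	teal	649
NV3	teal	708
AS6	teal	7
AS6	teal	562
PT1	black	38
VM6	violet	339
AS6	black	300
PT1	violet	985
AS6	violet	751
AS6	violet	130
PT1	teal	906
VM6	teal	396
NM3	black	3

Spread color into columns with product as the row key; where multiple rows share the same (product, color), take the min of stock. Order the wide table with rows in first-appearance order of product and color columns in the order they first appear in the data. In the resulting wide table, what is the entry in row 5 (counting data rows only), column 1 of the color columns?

With rows in first-appearance order of product, row 5 is product=PT1. color columns in first-appearance order: red, teal, black, violet; column 1 is red.
Long rows with product=PT1, color=red: min(638, 277, 513) = 277.

277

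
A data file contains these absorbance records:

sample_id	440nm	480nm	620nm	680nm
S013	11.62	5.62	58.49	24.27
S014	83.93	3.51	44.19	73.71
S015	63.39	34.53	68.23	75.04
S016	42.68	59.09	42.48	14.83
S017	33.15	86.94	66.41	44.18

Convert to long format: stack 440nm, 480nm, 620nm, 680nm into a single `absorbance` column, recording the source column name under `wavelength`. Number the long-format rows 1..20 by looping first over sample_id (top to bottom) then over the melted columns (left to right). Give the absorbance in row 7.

20 rows total (5 × 4). Row 7: index ⌊(7-1)/4⌋ = 1 into sample_id → S014; (7-1) mod 4 = 2 into the melted columns → 620nm.
So row 7 is (S014, 620nm, 44.19); absorbance = 44.19.

44.19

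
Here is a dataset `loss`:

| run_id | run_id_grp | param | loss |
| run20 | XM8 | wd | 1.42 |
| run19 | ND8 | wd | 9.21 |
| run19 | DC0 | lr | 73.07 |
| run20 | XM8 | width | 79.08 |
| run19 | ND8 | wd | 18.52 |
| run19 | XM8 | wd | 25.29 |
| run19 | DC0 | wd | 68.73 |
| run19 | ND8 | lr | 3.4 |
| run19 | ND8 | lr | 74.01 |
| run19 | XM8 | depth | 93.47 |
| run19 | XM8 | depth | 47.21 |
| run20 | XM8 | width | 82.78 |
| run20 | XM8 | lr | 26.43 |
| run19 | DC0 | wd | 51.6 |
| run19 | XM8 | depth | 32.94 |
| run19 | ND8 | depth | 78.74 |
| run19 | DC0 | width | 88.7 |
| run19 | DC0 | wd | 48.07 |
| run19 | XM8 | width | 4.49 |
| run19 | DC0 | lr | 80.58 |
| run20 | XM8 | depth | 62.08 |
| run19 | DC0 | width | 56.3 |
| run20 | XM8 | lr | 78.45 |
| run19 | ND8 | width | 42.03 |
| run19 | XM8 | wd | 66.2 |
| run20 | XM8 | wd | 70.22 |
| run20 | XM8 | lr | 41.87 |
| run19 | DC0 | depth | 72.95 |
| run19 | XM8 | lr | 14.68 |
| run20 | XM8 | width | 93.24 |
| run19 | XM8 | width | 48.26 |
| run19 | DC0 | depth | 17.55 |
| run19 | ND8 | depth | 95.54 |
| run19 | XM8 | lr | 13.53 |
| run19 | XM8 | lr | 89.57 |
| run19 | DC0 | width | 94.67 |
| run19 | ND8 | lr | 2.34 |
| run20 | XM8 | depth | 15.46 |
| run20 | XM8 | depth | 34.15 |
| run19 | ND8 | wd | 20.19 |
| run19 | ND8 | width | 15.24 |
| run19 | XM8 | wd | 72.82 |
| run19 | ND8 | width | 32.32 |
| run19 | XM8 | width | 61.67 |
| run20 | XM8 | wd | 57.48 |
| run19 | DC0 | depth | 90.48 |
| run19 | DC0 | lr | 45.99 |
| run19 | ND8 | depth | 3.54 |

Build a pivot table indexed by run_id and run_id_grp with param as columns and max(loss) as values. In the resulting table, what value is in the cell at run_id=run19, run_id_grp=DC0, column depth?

Rows with run_id=run19, run_id_grp=DC0 and param=depth: loss values are 72.95, 17.55, 90.48.
max(72.95, 17.55, 90.48) = 90.48.

90.48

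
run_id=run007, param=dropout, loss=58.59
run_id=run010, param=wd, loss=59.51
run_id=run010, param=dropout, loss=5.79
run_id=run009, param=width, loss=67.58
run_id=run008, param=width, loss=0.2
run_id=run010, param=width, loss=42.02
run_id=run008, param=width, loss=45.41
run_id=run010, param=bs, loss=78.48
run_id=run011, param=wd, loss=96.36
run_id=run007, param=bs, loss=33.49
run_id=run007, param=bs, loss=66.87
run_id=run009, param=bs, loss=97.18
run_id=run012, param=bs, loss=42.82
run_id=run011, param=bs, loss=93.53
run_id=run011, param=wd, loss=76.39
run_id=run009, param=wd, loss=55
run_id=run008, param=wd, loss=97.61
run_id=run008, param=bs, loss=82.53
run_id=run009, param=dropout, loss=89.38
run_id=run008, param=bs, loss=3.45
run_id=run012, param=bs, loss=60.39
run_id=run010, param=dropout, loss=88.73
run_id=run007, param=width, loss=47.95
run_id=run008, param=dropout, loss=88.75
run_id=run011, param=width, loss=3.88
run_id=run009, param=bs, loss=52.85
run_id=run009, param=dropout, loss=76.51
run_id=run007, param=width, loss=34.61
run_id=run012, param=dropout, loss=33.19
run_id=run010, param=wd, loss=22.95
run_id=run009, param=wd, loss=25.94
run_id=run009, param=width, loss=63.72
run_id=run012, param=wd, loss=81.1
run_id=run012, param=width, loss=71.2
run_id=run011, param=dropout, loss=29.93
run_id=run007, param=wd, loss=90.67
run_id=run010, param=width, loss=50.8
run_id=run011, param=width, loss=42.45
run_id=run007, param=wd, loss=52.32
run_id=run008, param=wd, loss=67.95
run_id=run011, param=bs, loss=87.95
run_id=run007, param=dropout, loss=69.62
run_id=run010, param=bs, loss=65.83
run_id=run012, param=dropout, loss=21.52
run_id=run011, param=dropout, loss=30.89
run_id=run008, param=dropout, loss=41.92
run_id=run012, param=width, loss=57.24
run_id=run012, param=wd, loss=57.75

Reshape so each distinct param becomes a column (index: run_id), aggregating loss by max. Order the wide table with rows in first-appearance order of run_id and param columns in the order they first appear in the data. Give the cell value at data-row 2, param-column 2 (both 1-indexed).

59.51

With rows in first-appearance order of run_id, row 2 is run_id=run010. param columns in first-appearance order: dropout, wd, width, bs; column 2 is wd.
Long rows with run_id=run010, param=wd: max(59.51, 22.95) = 59.51.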